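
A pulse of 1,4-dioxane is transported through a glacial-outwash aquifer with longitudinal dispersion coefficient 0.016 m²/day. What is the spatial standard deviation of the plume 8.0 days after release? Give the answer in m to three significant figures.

Dispersive spreading gives a Gaussian with σ² = 2Dt; advection only shifts the center.
σ = √(2 × 0.016 × 8.0) = 0.506 m.

0.506 m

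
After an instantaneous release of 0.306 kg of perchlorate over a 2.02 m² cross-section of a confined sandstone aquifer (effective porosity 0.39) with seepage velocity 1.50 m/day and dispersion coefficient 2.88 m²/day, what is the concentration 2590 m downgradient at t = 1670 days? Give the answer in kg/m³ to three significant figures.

For an instantaneous plane source, C(x,t) = M/(n_e·A·√(4πDt)) · exp(−(x−vt)²/(4Dt)), with n_e·A the pore (flow) area.
Plume center vt = 1.50 × 1670 = 2505 m, so the well at 2590 m is 85 m downgradient of the peak.
√(4πDt) = 245.8 m, giving peak height M/(n_e·A·√(4πDt)) = 0.306/(0.39 × 2.02 × 245.8) = 0.001580 kg/m³.
(x−vt)²/(4Dt) = (85)²/(4 × 2.88 × 1670) = 0.3756; exp(−0.3756) = 0.6869.
C = 0.001580 × 0.6869 = 0.00109 kg/m³.

0.00109 kg/m³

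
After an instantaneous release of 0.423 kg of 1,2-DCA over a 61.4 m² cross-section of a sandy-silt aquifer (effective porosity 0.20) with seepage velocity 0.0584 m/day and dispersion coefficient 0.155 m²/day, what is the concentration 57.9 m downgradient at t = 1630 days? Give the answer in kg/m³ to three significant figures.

0.000154 kg/m³

For an instantaneous plane source, C(x,t) = M/(n_e·A·√(4πDt)) · exp(−(x−vt)²/(4Dt)), with n_e·A the pore (flow) area.
Plume center vt = 0.0584 × 1630 = 95.192 m, so the well at 57.9 m is 37.292 m upgradient of the peak.
√(4πDt) = 56.35 m, giving peak height M/(n_e·A·√(4πDt)) = 0.423/(0.20 × 61.4 × 56.35) = 0.0006113 kg/m³.
(x−vt)²/(4Dt) = (-37.292)²/(4 × 0.155 × 1630) = 1.376; exp(−1.376) = 0.2526.
C = 0.0006113 × 0.2526 = 0.000154 kg/m³.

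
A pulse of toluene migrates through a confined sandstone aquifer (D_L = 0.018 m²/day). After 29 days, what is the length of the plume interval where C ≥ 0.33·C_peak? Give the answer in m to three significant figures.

3.04 m

The plume is Gaussian with σ = √(2Dt) = √(2 × 0.018 × 29) = 1.022 m.
C/C_peak = exp(−Δx²/(2σ²)) = 0.33 ⇒ Δx = σ·√(−2 ln 0.33) = 1.022 × 1.489 = 1.522 m.
Width = 2Δx = 3.04 m.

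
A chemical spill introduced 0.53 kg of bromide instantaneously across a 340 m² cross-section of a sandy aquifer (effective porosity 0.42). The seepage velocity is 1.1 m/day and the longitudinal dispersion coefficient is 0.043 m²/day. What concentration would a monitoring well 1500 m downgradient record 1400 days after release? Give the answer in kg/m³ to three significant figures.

1.76e-07 kg/m³

For an instantaneous plane source, C(x,t) = M/(n_e·A·√(4πDt)) · exp(−(x−vt)²/(4Dt)), with n_e·A the pore (flow) area.
Plume center vt = 1.1 × 1400 = 1540 m, so the well at 1500 m is 40 m upgradient of the peak.
√(4πDt) = 27.50 m, giving peak height M/(n_e·A·√(4πDt)) = 0.53/(0.42 × 340 × 27.50) = 0.0001350 kg/m³.
(x−vt)²/(4Dt) = (-40)²/(4 × 0.043 × 1400) = 6.645; exp(−6.645) = 0.001301.
C = 0.0001350 × 0.001301 = 1.76e-07 kg/m³.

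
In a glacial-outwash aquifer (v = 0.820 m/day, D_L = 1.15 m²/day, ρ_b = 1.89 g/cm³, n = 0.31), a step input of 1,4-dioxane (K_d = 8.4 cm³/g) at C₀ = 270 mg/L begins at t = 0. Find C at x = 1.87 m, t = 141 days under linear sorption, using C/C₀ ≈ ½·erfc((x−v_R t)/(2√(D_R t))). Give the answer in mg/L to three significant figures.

150 mg/L

Retardation factor R = 1 + ρ_b·K_d/n = 1 + 1.89 × 8.4/0.31 = 52.21.
Sorption retards both mechanisms: v_R = v/R = 0.01571 m/day, D_R = D/R = 0.02203 m²/day.
v_R·t = 0.01571 × 141 = 2.21511 m; 2√(D_R t) = 3.525 m; argument = (1.87 − 2.21511)/3.525 = -0.09790.
C = C₀ × ½·erfc(-0.09790) = 270 × 0.5551 = 150 mg/L.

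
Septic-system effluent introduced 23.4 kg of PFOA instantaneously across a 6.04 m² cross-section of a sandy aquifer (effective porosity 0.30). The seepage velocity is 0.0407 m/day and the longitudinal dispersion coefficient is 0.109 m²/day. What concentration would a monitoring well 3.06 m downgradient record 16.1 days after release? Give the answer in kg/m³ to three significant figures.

For an instantaneous plane source, C(x,t) = M/(n_e·A·√(4πDt)) · exp(−(x−vt)²/(4Dt)), with n_e·A the pore (flow) area.
Plume center vt = 0.0407 × 16.1 = 0.65527 m, so the well at 3.06 m is 2.40473 m downgradient of the peak.
√(4πDt) = 4.696 m, giving peak height M/(n_e·A·√(4πDt)) = 23.4/(0.30 × 6.04 × 4.696) = 2.750 kg/m³.
(x−vt)²/(4Dt) = (2.40473)²/(4 × 0.109 × 16.1) = 0.8238; exp(−0.8238) = 0.4388.
C = 2.750 × 0.4388 = 1.21 kg/m³.

1.21 kg/m³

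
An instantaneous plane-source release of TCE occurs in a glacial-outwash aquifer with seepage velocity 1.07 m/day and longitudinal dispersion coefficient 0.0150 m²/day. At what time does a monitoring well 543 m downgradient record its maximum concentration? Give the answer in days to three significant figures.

For the 1D instantaneous-source solution, setting ∂C/∂t = 0 at fixed x gives v²t² + 2Dt − x² = 0, so t = (√(D² + v²x²) − D)/v².
√(D² + v²x²) = √(0.0150² + 1.07² × 543²) = 581.0; v² = 1.1449.
t = (581.0 − 0.0150)/1.1449 = 507 days (vs. the pure-advection estimate x/v = 507 d).

507 days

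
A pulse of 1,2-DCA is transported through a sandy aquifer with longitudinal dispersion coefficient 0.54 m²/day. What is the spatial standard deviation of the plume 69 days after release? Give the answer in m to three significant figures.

8.63 m

Dispersive spreading gives a Gaussian with σ² = 2Dt; advection only shifts the center.
σ = √(2 × 0.54 × 69) = 8.63 m.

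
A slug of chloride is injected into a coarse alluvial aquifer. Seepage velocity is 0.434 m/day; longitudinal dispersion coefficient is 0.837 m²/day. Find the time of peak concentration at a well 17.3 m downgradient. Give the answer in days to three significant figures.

For the 1D instantaneous-source solution, setting ∂C/∂t = 0 at fixed x gives v²t² + 2Dt − x² = 0, so t = (√(D² + v²x²) − D)/v².
√(D² + v²x²) = √(0.837² + 0.434² × 17.3²) = 7.555; v² = 0.188356.
t = (7.555 − 0.837)/0.188356 = 35.7 days (vs. the pure-advection estimate x/v = 39.9 d).

35.7 days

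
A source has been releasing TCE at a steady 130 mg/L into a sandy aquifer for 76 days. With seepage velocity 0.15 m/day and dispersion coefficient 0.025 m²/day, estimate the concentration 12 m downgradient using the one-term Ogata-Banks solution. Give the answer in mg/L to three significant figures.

49.3 mg/L

For a continuous step input, C/C₀ ≈ ½·erfc((x−vt)/(2√(Dt))).
vt = 0.15 × 76 = 11.4 m and 2√(Dt) = 2√(0.025 × 76) = 2.757 m.
Argument (x−vt)/(2√(Dt)) = (12 − 11.4)/2.757 = 0.2176; ½·erfc(0.2176) = 0.3791.
C = 130 × 0.3791 = 49.3 mg/L.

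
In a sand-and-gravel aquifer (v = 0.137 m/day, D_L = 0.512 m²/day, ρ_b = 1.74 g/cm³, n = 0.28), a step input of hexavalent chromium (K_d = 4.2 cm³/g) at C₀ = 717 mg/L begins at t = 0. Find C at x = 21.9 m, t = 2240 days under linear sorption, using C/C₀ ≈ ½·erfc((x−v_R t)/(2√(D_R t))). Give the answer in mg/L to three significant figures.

89.7 mg/L

Retardation factor R = 1 + ρ_b·K_d/n = 1 + 1.74 × 4.2/0.28 = 27.10.
Sorption retards both mechanisms: v_R = v/R = 0.005055 m/day, D_R = D/R = 0.01889 m²/day.
v_R·t = 0.005055 × 2240 = 11.3232 m; 2√(D_R t) = 13.01 m; argument = (21.9 − 11.3232)/13.01 = 0.8130.
C = C₀ × ½·erfc(0.8130) = 717 × 0.1251 = 89.7 mg/L.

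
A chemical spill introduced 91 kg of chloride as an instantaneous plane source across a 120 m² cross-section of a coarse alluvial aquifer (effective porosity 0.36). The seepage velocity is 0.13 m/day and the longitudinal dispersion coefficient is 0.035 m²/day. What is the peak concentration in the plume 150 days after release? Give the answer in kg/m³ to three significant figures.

0.259 kg/m³

The peak of an instantaneous 1D plume sits at x = vt; there the Gaussian factor is 1 and C_max = M/(n_e·A·√(4πDt)), where n_e·A is the pore area the mass is dissolved in.
√(4πDt) = √(4π × 0.035 × 150) = 8.122 m, so C_max = 91/(0.36 × 120 × 8.122) = 0.259 kg/m³.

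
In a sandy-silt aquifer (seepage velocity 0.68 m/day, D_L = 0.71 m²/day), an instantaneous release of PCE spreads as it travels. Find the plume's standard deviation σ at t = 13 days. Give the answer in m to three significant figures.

4.30 m

Dispersive spreading gives a Gaussian with σ² = 2Dt; advection only shifts the center.
σ = √(2 × 0.71 × 13) = 4.30 m.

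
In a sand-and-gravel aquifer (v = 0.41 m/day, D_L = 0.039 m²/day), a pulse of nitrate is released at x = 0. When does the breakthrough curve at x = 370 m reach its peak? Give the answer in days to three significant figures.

902 days

For the 1D instantaneous-source solution, setting ∂C/∂t = 0 at fixed x gives v²t² + 2Dt − x² = 0, so t = (√(D² + v²x²) − D)/v².
√(D² + v²x²) = √(0.039² + 0.41² × 370²) = 151.7; v² = 0.1681.
t = (151.7 − 0.039)/0.1681 = 902 days (vs. the pure-advection estimate x/v = 902 d).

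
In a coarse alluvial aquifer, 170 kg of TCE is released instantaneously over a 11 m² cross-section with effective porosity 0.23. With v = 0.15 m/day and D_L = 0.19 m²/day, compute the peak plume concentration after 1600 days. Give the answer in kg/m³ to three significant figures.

The peak of an instantaneous 1D plume sits at x = vt; there the Gaussian factor is 1 and C_max = M/(n_e·A·√(4πDt)), where n_e·A is the pore area the mass is dissolved in.
√(4πDt) = √(4π × 0.19 × 1600) = 61.81 m, so C_max = 170/(0.23 × 11 × 61.81) = 1.09 kg/m³.

1.09 kg/m³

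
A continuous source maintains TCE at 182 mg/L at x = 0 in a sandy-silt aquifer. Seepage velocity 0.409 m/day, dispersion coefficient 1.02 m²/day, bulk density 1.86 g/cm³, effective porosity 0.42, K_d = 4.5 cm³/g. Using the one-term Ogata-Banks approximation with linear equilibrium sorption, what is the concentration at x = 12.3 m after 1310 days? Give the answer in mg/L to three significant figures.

160 mg/L

Retardation factor R = 1 + ρ_b·K_d/n = 1 + 1.86 × 4.5/0.42 = 20.93.
Sorption retards both mechanisms: v_R = v/R = 0.01954 m/day, D_R = D/R = 0.04873 m²/day.
v_R·t = 0.01954 × 1310 = 25.5974 m; 2√(D_R t) = 15.98 m; argument = (12.3 − 25.5974)/15.98 = -0.8321.
C = C₀ × ½·erfc(-0.8321) = 182 × 0.8804 = 160 mg/L.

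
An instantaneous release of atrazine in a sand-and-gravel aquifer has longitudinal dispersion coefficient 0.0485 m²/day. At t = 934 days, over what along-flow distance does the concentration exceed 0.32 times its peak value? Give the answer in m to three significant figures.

The plume is Gaussian with σ = √(2Dt) = √(2 × 0.0485 × 934) = 9.518 m.
C/C_peak = exp(−Δx²/(2σ²)) = 0.32 ⇒ Δx = σ·√(−2 ln 0.32) = 9.518 × 1.510 = 14.37 m.
Width = 2Δx = 28.7 m.

28.7 m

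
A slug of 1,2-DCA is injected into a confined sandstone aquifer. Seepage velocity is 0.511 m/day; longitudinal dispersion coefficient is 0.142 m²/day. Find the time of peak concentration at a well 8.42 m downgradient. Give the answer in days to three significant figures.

15.9 days

For the 1D instantaneous-source solution, setting ∂C/∂t = 0 at fixed x gives v²t² + 2Dt − x² = 0, so t = (√(D² + v²x²) − D)/v².
√(D² + v²x²) = √(0.142² + 0.511² × 8.42²) = 4.305; v² = 0.261121.
t = (4.305 − 0.142)/0.261121 = 15.9 days (vs. the pure-advection estimate x/v = 16.5 d).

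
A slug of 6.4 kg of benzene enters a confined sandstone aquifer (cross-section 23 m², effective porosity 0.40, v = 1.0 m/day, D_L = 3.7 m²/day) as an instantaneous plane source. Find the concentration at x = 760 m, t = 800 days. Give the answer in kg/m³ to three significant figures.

For an instantaneous plane source, C(x,t) = M/(n_e·A·√(4πDt)) · exp(−(x−vt)²/(4Dt)), with n_e·A the pore (flow) area.
Plume center vt = 1.0 × 800 = 800 m, so the well at 760 m is 40 m upgradient of the peak.
√(4πDt) = 192.9 m, giving peak height M/(n_e·A·√(4πDt)) = 6.4/(0.40 × 23 × 192.9) = 0.003606 kg/m³.
(x−vt)²/(4Dt) = (-40)²/(4 × 3.7 × 800) = 0.1351; exp(−0.1351) = 0.8736.
C = 0.003606 × 0.8736 = 0.00315 kg/m³.

0.00315 kg/m³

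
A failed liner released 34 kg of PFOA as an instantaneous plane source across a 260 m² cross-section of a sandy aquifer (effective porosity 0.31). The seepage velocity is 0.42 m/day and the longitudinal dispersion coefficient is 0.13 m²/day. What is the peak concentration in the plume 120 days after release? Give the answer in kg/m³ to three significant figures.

0.0301 kg/m³

The peak of an instantaneous 1D plume sits at x = vt; there the Gaussian factor is 1 and C_max = M/(n_e·A·√(4πDt)), where n_e·A is the pore area the mass is dissolved in.
√(4πDt) = √(4π × 0.13 × 120) = 14.00 m, so C_max = 34/(0.31 × 260 × 14.00) = 0.0301 kg/m³.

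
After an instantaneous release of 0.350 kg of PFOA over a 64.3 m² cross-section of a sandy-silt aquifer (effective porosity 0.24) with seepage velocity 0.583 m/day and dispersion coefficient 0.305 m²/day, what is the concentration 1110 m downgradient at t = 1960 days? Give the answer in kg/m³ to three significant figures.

0.000167 kg/m³

For an instantaneous plane source, C(x,t) = M/(n_e·A·√(4πDt)) · exp(−(x−vt)²/(4Dt)), with n_e·A the pore (flow) area.
Plume center vt = 0.583 × 1960 = 1142.68 m, so the well at 1110 m is 32.68 m upgradient of the peak.
√(4πDt) = 86.67 m, giving peak height M/(n_e·A·√(4πDt)) = 0.350/(0.24 × 64.3 × 86.67) = 0.0002617 kg/m³.
(x−vt)²/(4Dt) = (-32.68)²/(4 × 0.305 × 1960) = 0.4466; exp(−0.4466) = 0.6398.
C = 0.0002617 × 0.6398 = 0.000167 kg/m³.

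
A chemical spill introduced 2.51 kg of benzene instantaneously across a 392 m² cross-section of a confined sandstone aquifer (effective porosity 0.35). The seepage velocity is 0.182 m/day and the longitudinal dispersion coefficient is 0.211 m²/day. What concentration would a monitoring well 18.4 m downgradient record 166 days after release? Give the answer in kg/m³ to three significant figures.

0.000322 kg/m³

For an instantaneous plane source, C(x,t) = M/(n_e·A·√(4πDt)) · exp(−(x−vt)²/(4Dt)), with n_e·A the pore (flow) area.
Plume center vt = 0.182 × 166 = 30.212 m, so the well at 18.4 m is 11.812 m upgradient of the peak.
√(4πDt) = 20.98 m, giving peak height M/(n_e·A·√(4πDt)) = 2.51/(0.35 × 392 × 20.98) = 0.0008720 kg/m³.
(x−vt)²/(4Dt) = (-11.812)²/(4 × 0.211 × 166) = 0.9959; exp(−0.9959) = 0.3694.
C = 0.0008720 × 0.3694 = 0.000322 kg/m³.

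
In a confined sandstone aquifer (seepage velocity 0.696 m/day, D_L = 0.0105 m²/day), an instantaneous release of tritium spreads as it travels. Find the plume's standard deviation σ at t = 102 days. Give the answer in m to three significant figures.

1.46 m

Dispersive spreading gives a Gaussian with σ² = 2Dt; advection only shifts the center.
σ = √(2 × 0.0105 × 102) = 1.46 m.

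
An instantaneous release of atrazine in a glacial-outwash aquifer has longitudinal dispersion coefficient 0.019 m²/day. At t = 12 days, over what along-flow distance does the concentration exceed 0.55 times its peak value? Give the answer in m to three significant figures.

1.48 m

The plume is Gaussian with σ = √(2Dt) = √(2 × 0.019 × 12) = 0.6753 m.
C/C_peak = exp(−Δx²/(2σ²)) = 0.55 ⇒ Δx = σ·√(−2 ln 0.55) = 0.6753 × 1.093 = 0.7381 m.
Width = 2Δx = 1.48 m.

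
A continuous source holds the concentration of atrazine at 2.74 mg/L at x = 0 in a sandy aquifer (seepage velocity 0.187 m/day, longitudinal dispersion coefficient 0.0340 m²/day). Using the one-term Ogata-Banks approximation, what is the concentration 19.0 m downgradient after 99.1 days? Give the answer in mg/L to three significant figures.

For a continuous step input, C/C₀ ≈ ½·erfc((x−vt)/(2√(Dt))).
vt = 0.187 × 99.1 = 18.5317 m and 2√(Dt) = 2√(0.0340 × 99.1) = 3.671 m.
Argument (x−vt)/(2√(Dt)) = (19.0 − 18.5317)/3.671 = 0.1276; ½·erfc(0.1276) = 0.4284.
C = 2.74 × 0.4284 = 1.17 mg/L.

1.17 mg/L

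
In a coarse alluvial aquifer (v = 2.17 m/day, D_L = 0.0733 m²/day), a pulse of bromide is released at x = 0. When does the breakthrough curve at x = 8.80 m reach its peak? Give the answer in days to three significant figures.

For the 1D instantaneous-source solution, setting ∂C/∂t = 0 at fixed x gives v²t² + 2Dt − x² = 0, so t = (√(D² + v²x²) − D)/v².
√(D² + v²x²) = √(0.0733² + 2.17² × 8.80²) = 19.10; v² = 4.7089.
t = (19.10 − 0.0733)/4.7089 = 4.04 days (vs. the pure-advection estimate x/v = 4.06 d).

4.04 days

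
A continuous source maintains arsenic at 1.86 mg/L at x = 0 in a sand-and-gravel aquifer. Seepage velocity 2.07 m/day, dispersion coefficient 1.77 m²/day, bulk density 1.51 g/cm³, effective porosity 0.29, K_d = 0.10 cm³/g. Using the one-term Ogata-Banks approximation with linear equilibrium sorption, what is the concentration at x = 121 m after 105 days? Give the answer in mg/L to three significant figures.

Retardation factor R = 1 + ρ_b·K_d/n = 1 + 1.51 × 0.10/0.29 = 1.521.
Sorption retards both mechanisms: v_R = v/R = 1.361 m/day, D_R = D/R = 1.164 m²/day.
v_R·t = 1.361 × 105 = 142.905 m; 2√(D_R t) = 22.11 m; argument = (121 − 142.905)/22.11 = -0.9907.
C = C₀ × ½·erfc(-0.9907) = 1.86 × 0.9194 = 1.71 mg/L.

1.71 mg/L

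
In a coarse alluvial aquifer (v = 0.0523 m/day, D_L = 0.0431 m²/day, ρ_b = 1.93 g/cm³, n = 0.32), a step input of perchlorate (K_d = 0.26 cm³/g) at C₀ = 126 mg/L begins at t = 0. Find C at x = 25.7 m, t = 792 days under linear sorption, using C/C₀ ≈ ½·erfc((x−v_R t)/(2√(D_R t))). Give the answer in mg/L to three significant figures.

4.00 mg/L

Retardation factor R = 1 + ρ_b·K_d/n = 1 + 1.93 × 0.26/0.32 = 2.568.
Sorption retards both mechanisms: v_R = v/R = 0.02037 m/day, D_R = D/R = 0.01678 m²/day.
v_R·t = 0.02037 × 792 = 16.13304 m; 2√(D_R t) = 7.291 m; argument = (25.7 − 16.13304)/7.291 = 1.312.
C = C₀ × ½·erfc(1.312) = 126 × 0.03177 = 4.00 mg/L.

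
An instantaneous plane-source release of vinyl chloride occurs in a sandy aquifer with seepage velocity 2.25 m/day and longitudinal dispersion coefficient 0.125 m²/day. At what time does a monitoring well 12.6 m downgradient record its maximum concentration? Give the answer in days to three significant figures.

For the 1D instantaneous-source solution, setting ∂C/∂t = 0 at fixed x gives v²t² + 2Dt − x² = 0, so t = (√(D² + v²x²) − D)/v².
√(D² + v²x²) = √(0.125² + 2.25² × 12.6²) = 28.35; v² = 5.0625.
t = (28.35 − 0.125)/5.0625 = 5.58 days (vs. the pure-advection estimate x/v = 5.60 d).

5.58 days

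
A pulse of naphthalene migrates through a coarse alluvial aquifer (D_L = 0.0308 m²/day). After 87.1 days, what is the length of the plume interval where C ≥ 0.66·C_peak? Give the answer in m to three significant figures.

4.22 m

The plume is Gaussian with σ = √(2Dt) = √(2 × 0.0308 × 87.1) = 2.316 m.
C/C_peak = exp(−Δx²/(2σ²)) = 0.66 ⇒ Δx = σ·√(−2 ln 0.66) = 2.316 × 0.9116 = 2.111 m.
Width = 2Δx = 4.22 m.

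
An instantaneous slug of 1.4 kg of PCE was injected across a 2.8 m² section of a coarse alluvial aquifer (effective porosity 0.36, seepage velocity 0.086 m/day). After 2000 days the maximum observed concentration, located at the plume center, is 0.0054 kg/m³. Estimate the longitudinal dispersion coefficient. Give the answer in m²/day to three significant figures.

2.63 m²/day

At the plume center C_max = M/(n_e·A·√(4πDt)), so D = M²/(4πt·(n_e·A·C_max)²).
n_e·A·C_max = 0.36 × 2.8 × 0.0054 = 0.005443 kg/m.
D = 1.4²/(4π × 2000 × 0.005443²) = 2.63 m²/day.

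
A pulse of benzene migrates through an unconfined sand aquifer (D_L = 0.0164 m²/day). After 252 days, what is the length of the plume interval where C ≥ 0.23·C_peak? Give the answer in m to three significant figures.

The plume is Gaussian with σ = √(2Dt) = √(2 × 0.0164 × 252) = 2.875 m.
C/C_peak = exp(−Δx²/(2σ²)) = 0.23 ⇒ Δx = σ·√(−2 ln 0.23) = 2.875 × 1.714 = 4.928 m.
Width = 2Δx = 9.86 m.

9.86 m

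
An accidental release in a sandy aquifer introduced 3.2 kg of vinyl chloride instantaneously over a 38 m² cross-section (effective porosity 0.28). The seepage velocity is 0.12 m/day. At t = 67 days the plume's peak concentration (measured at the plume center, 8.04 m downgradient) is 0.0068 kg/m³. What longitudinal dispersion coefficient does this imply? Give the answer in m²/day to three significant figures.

At the plume center C_max = M/(n_e·A·√(4πDt)), so D = M²/(4πt·(n_e·A·C_max)²).
n_e·A·C_max = 0.28 × 38 × 0.0068 = 0.07235 kg/m.
D = 3.2²/(4π × 67 × 0.07235²) = 2.32 m²/day.

2.32 m²/day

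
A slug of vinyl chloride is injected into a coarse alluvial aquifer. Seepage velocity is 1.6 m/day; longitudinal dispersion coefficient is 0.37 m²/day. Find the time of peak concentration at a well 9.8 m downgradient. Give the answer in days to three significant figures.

For the 1D instantaneous-source solution, setting ∂C/∂t = 0 at fixed x gives v²t² + 2Dt − x² = 0, so t = (√(D² + v²x²) − D)/v².
√(D² + v²x²) = √(0.37² + 1.6² × 9.8²) = 15.68; v² = 2.56.
t = (15.68 − 0.37)/2.56 = 5.98 days (vs. the pure-advection estimate x/v = 6.12 d).

5.98 days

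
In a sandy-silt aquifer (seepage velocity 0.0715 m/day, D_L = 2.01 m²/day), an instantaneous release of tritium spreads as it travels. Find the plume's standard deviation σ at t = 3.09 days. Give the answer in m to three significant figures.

3.52 m

Dispersive spreading gives a Gaussian with σ² = 2Dt; advection only shifts the center.
σ = √(2 × 2.01 × 3.09) = 3.52 m.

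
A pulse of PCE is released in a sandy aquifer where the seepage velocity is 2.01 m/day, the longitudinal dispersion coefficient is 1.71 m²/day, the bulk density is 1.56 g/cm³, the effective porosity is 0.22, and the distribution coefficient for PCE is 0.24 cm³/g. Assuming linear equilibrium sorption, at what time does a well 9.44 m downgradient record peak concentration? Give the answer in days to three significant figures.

Retardation factor R = 1 + ρ_b·K_d/n = 1 + 1.56 × 0.24/0.22 = 2.702.
Sorption retards both mechanisms: v_R = v/R = 0.7439 m/day, D_R = D/R = 0.6329 m²/day.
Peak time from v_R²t² + 2D_R t − x² = 0: t = (√(D_R² + v_R²x²) − D_R)/v_R².
√(D_R² + v_R²x²) = √(0.6329² + 0.7439² × 9.44²) = 7.051; v_R² = 0.5534.
t = (7.051 − 0.6329)/0.5534 = 11.6 days.

11.6 days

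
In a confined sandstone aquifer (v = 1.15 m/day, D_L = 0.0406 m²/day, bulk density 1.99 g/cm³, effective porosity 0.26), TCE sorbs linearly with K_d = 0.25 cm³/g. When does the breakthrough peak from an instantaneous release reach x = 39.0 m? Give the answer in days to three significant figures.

98.7 days

Retardation factor R = 1 + ρ_b·K_d/n = 1 + 1.99 × 0.25/0.26 = 2.913.
Sorption retards both mechanisms: v_R = v/R = 0.3948 m/day, D_R = D/R = 0.01394 m²/day.
Peak time from v_R²t² + 2D_R t − x² = 0: t = (√(D_R² + v_R²x²) − D_R)/v_R².
√(D_R² + v_R²x²) = √(0.01394² + 0.3948² × 39.0²) = 15.40; v_R² = 0.1559.
t = (15.40 − 0.01394)/0.1559 = 98.7 days.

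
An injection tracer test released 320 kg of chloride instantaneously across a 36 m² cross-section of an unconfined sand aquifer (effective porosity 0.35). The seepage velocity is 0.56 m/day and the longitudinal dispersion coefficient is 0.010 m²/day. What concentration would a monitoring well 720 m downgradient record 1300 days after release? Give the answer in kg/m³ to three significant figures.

0.580 kg/m³

For an instantaneous plane source, C(x,t) = M/(n_e·A·√(4πDt)) · exp(−(x−vt)²/(4Dt)), with n_e·A the pore (flow) area.
Plume center vt = 0.56 × 1300 = 728 m, so the well at 720 m is 8 m upgradient of the peak.
√(4πDt) = 12.78 m, giving peak height M/(n_e·A·√(4πDt)) = 320/(0.35 × 36 × 12.78) = 1.987 kg/m³.
(x−vt)²/(4Dt) = (-8)²/(4 × 0.010 × 1300) = 1.231; exp(−1.231) = 0.2920.
C = 1.987 × 0.2920 = 0.580 kg/m³.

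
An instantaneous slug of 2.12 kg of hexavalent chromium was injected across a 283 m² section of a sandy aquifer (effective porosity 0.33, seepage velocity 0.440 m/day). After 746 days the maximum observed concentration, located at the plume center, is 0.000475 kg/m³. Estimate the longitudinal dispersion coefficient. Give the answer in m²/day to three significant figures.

At the plume center C_max = M/(n_e·A·√(4πDt)), so D = M²/(4πt·(n_e·A·C_max)²).
n_e·A·C_max = 0.33 × 283 × 0.000475 = 0.04436 kg/m.
D = 2.12²/(4π × 746 × 0.04436²) = 0.244 m²/day.

0.244 m²/day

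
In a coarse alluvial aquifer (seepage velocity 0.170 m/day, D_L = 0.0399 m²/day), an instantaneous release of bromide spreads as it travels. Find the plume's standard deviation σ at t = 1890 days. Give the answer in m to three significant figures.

12.3 m

Dispersive spreading gives a Gaussian with σ² = 2Dt; advection only shifts the center.
σ = √(2 × 0.0399 × 1890) = 12.3 m.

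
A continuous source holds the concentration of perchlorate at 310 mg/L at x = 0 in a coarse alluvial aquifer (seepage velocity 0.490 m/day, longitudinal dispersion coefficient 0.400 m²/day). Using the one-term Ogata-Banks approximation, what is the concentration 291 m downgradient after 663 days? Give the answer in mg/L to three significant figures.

For a continuous step input, C/C₀ ≈ ½·erfc((x−vt)/(2√(Dt))).
vt = 0.490 × 663 = 324.87 m and 2√(Dt) = 2√(0.400 × 663) = 32.57 m.
Argument (x−vt)/(2√(Dt)) = (291 − 324.87)/32.57 = -1.040; ½·erfc(-1.040) = 0.9293.
C = 310 × 0.9293 = 288 mg/L.

288 mg/L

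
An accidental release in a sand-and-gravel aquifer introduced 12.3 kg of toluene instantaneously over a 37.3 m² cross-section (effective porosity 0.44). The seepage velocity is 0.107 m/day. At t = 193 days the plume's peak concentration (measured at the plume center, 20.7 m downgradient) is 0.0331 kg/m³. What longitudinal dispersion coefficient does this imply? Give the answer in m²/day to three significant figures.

0.211 m²/day

At the plume center C_max = M/(n_e·A·√(4πDt)), so D = M²/(4πt·(n_e·A·C_max)²).
n_e·A·C_max = 0.44 × 37.3 × 0.0331 = 0.5432 kg/m.
D = 12.3²/(4π × 193 × 0.5432²) = 0.211 m²/day.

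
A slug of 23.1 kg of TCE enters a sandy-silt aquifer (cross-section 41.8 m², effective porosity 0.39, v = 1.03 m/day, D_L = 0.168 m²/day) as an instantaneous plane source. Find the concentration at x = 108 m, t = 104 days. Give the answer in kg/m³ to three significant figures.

For an instantaneous plane source, C(x,t) = M/(n_e·A·√(4πDt)) · exp(−(x−vt)²/(4Dt)), with n_e·A the pore (flow) area.
Plume center vt = 1.03 × 104 = 107.12 m, so the well at 108 m is 0.88 m downgradient of the peak.
√(4πDt) = 14.82 m, giving peak height M/(n_e·A·√(4πDt)) = 23.1/(0.39 × 41.8 × 14.82) = 0.09561 kg/m³.
(x−vt)²/(4Dt) = (0.88)²/(4 × 0.168 × 104) = 0.01108; exp(−0.01108) = 0.9890.
C = 0.09561 × 0.9890 = 0.0946 kg/m³.

0.0946 kg/m³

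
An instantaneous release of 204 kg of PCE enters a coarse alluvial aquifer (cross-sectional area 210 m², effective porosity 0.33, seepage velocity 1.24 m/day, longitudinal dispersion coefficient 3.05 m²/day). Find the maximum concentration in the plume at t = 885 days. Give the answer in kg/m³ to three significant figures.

0.0160 kg/m³

The peak of an instantaneous 1D plume sits at x = vt; there the Gaussian factor is 1 and C_max = M/(n_e·A·√(4πDt)), where n_e·A is the pore area the mass is dissolved in.
√(4πDt) = √(4π × 3.05 × 885) = 184.2 m, so C_max = 204/(0.33 × 210 × 184.2) = 0.0160 kg/m³.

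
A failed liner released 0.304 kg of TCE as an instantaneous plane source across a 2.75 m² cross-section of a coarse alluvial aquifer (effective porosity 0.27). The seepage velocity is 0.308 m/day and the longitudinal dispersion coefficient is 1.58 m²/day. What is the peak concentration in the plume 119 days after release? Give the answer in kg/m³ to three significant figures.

0.00842 kg/m³

The peak of an instantaneous 1D plume sits at x = vt; there the Gaussian factor is 1 and C_max = M/(n_e·A·√(4πDt)), where n_e·A is the pore area the mass is dissolved in.
√(4πDt) = √(4π × 1.58 × 119) = 48.61 m, so C_max = 0.304/(0.27 × 2.75 × 48.61) = 0.00842 kg/m³.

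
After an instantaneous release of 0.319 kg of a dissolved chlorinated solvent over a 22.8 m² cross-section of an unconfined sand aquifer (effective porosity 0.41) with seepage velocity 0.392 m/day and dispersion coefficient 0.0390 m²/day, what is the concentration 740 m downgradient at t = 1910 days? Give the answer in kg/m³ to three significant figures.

For an instantaneous plane source, C(x,t) = M/(n_e·A·√(4πDt)) · exp(−(x−vt)²/(4Dt)), with n_e·A the pore (flow) area.
Plume center vt = 0.392 × 1910 = 748.72 m, so the well at 740 m is 8.72 m upgradient of the peak.
√(4πDt) = 30.60 m, giving peak height M/(n_e·A·√(4πDt)) = 0.319/(0.41 × 22.8 × 30.60) = 0.001115 kg/m³.
(x−vt)²/(4Dt) = (-8.72)²/(4 × 0.0390 × 1910) = 0.2552; exp(−0.2552) = 0.7748.
C = 0.001115 × 0.7748 = 0.000864 kg/m³.

0.000864 kg/m³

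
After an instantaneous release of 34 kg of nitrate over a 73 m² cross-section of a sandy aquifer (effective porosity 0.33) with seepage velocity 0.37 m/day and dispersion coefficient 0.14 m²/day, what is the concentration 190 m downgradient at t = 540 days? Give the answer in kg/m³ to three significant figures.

For an instantaneous plane source, C(x,t) = M/(n_e·A·√(4πDt)) · exp(−(x−vt)²/(4Dt)), with n_e·A the pore (flow) area.
Plume center vt = 0.37 × 540 = 199.8 m, so the well at 190 m is 9.8 m upgradient of the peak.
√(4πDt) = 30.82 m, giving peak height M/(n_e·A·√(4πDt)) = 34/(0.33 × 73 × 30.82) = 0.04579 kg/m³.
(x−vt)²/(4Dt) = (-9.8)²/(4 × 0.14 × 540) = 0.3176; exp(−0.3176) = 0.7279.
C = 0.04579 × 0.7279 = 0.0333 kg/m³.

0.0333 kg/m³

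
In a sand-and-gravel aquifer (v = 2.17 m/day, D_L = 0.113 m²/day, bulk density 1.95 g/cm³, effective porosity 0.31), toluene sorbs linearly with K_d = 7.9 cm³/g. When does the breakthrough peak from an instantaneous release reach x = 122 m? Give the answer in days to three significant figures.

Retardation factor R = 1 + ρ_b·K_d/n = 1 + 1.95 × 7.9/0.31 = 50.69.
Sorption retards both mechanisms: v_R = v/R = 0.04281 m/day, D_R = D/R = 0.002229 m²/day.
Peak time from v_R²t² + 2D_R t − x² = 0: t = (√(D_R² + v_R²x²) − D_R)/v_R².
√(D_R² + v_R²x²) = √(0.002229² + 0.04281² × 122²) = 5.223; v_R² = 0.001833.
t = (5.223 − 0.002229)/0.001833 = 2850 days.

2850 days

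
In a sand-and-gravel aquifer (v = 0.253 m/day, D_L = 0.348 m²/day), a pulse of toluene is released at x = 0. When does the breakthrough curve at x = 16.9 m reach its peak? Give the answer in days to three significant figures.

61.6 days

For the 1D instantaneous-source solution, setting ∂C/∂t = 0 at fixed x gives v²t² + 2Dt − x² = 0, so t = (√(D² + v²x²) − D)/v².
√(D² + v²x²) = √(0.348² + 0.253² × 16.9²) = 4.290; v² = 0.064009.
t = (4.290 − 0.348)/0.064009 = 61.6 days (vs. the pure-advection estimate x/v = 66.8 d).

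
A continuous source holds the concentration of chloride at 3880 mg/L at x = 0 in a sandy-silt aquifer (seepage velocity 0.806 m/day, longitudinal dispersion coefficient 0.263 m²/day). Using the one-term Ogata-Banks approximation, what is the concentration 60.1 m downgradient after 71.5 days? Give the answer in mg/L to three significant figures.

1330 mg/L

For a continuous step input, C/C₀ ≈ ½·erfc((x−vt)/(2√(Dt))).
vt = 0.806 × 71.5 = 57.629 m and 2√(Dt) = 2√(0.263 × 71.5) = 8.673 m.
Argument (x−vt)/(2√(Dt)) = (60.1 − 57.629)/8.673 = 0.2849; ½·erfc(0.2849) = 0.3435.
C = 3880 × 0.3435 = 1330 mg/L.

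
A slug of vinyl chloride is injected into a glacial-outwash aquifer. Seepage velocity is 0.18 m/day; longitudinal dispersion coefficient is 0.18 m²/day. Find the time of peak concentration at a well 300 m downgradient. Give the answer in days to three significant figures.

1660 days

For the 1D instantaneous-source solution, setting ∂C/∂t = 0 at fixed x gives v²t² + 2Dt − x² = 0, so t = (√(D² + v²x²) − D)/v².
√(D² + v²x²) = √(0.18² + 0.18² × 300²) = 54.00; v² = 0.0324.
t = (54.00 − 0.18)/0.0324 = 1660 days (vs. the pure-advection estimate x/v = 1670 d).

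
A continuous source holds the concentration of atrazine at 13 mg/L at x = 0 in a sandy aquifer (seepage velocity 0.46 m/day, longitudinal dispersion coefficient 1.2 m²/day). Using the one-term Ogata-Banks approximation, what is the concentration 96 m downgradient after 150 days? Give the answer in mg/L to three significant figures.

For a continuous step input, C/C₀ ≈ ½·erfc((x−vt)/(2√(Dt))).
vt = 0.46 × 150 = 69 m and 2√(Dt) = 2√(1.2 × 150) = 26.83 m.
Argument (x−vt)/(2√(Dt)) = (96 − 69)/26.83 = 1.006; ½·erfc(1.006) = 0.07741.
C = 13 × 0.07741 = 1.01 mg/L.

1.01 mg/L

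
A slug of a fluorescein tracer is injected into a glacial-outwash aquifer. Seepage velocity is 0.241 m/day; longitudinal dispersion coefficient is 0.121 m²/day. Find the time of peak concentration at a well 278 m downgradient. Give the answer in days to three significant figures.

For the 1D instantaneous-source solution, setting ∂C/∂t = 0 at fixed x gives v²t² + 2Dt − x² = 0, so t = (√(D² + v²x²) − D)/v².
√(D² + v²x²) = √(0.121² + 0.241² × 278²) = 67.00; v² = 0.058081.
t = (67.00 − 0.121)/0.058081 = 1150 days (vs. the pure-advection estimate x/v = 1150 d).

1150 days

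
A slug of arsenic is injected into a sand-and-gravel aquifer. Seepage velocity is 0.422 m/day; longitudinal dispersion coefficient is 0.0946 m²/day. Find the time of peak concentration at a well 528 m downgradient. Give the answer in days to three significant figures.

For the 1D instantaneous-source solution, setting ∂C/∂t = 0 at fixed x gives v²t² + 2Dt − x² = 0, so t = (√(D² + v²x²) − D)/v².
√(D² + v²x²) = √(0.0946² + 0.422² × 528²) = 222.8; v² = 0.178084.
t = (222.8 − 0.0946)/0.178084 = 1250 days (vs. the pure-advection estimate x/v = 1250 d).

1250 days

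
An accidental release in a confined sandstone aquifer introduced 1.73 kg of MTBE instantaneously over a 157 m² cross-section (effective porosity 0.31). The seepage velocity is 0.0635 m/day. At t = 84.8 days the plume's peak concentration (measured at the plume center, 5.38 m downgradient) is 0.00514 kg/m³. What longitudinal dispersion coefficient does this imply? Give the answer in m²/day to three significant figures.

0.0449 m²/day

At the plume center C_max = M/(n_e·A·√(4πDt)), so D = M²/(4πt·(n_e·A·C_max)²).
n_e·A·C_max = 0.31 × 157 × 0.00514 = 0.2502 kg/m.
D = 1.73²/(4π × 84.8 × 0.2502²) = 0.0449 m²/day.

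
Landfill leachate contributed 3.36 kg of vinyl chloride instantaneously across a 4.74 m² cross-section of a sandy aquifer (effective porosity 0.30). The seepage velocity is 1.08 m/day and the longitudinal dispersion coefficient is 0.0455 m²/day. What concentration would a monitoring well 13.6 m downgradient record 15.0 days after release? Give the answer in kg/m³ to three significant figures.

0.0678 kg/m³

For an instantaneous plane source, C(x,t) = M/(n_e·A·√(4πDt)) · exp(−(x−vt)²/(4Dt)), with n_e·A the pore (flow) area.
Plume center vt = 1.08 × 15.0 = 16.2 m, so the well at 13.6 m is 2.6 m upgradient of the peak.
√(4πDt) = 2.929 m, giving peak height M/(n_e·A·√(4πDt)) = 3.36/(0.30 × 4.74 × 2.929) = 0.8067 kg/m³.
(x−vt)²/(4Dt) = (-2.6)²/(4 × 0.0455 × 15.0) = 2.476; exp(−2.476) = 0.08408.
C = 0.8067 × 0.08408 = 0.0678 kg/m³.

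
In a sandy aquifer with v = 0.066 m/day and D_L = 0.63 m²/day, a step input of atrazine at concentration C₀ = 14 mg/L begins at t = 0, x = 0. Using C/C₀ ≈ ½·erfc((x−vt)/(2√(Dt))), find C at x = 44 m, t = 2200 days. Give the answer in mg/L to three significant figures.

13.6 mg/L

For a continuous step input, C/C₀ ≈ ½·erfc((x−vt)/(2√(Dt))).
vt = 0.066 × 2200 = 145.2 m and 2√(Dt) = 2√(0.63 × 2200) = 74.46 m.
Argument (x−vt)/(2√(Dt)) = (44 − 145.2)/74.46 = -1.359; ½·erfc(-1.359) = 0.9727.
C = 14 × 0.9727 = 13.6 mg/L.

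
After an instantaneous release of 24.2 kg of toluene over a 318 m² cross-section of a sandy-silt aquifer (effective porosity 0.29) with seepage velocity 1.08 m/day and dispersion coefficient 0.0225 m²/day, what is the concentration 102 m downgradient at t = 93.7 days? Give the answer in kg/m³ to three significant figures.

0.0472 kg/m³

For an instantaneous plane source, C(x,t) = M/(n_e·A·√(4πDt)) · exp(−(x−vt)²/(4Dt)), with n_e·A the pore (flow) area.
Plume center vt = 1.08 × 93.7 = 101.196 m, so the well at 102 m is 0.804 m downgradient of the peak.
√(4πDt) = 5.147 m, giving peak height M/(n_e·A·√(4πDt)) = 24.2/(0.29 × 318 × 5.147) = 0.05098 kg/m³.
(x−vt)²/(4Dt) = (0.804)²/(4 × 0.0225 × 93.7) = 0.07665; exp(−0.07665) = 0.9262.
C = 0.05098 × 0.9262 = 0.0472 kg/m³.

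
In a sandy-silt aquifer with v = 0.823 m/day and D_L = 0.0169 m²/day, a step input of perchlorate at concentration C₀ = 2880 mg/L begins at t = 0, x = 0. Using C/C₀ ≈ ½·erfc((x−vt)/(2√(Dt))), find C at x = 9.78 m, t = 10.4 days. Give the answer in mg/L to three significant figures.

For a continuous step input, C/C₀ ≈ ½·erfc((x−vt)/(2√(Dt))).
vt = 0.823 × 10.4 = 8.5592 m and 2√(Dt) = 2√(0.0169 × 10.4) = 0.8385 m.
Argument (x−vt)/(2√(Dt)) = (9.78 − 8.5592)/0.8385 = 1.456; ½·erfc(1.456) = 0.01974.
C = 2880 × 0.01974 = 56.9 mg/L.

56.9 mg/L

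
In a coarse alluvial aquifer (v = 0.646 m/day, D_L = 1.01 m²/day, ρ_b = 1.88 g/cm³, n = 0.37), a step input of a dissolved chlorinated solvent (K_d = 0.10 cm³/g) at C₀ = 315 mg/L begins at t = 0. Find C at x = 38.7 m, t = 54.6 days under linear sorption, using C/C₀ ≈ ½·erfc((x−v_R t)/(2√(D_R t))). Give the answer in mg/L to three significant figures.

11.6 mg/L

Retardation factor R = 1 + ρ_b·K_d/n = 1 + 1.88 × 0.10/0.37 = 1.508.
Sorption retards both mechanisms: v_R = v/R = 0.4284 m/day, D_R = D/R = 0.6698 m²/day.
v_R·t = 0.4284 × 54.6 = 23.39064 m; 2√(D_R t) = 12.09 m; argument = (38.7 − 23.39064)/12.09 = 1.266.
C = C₀ × ½·erfc(1.266) = 315 × 0.03670 = 11.6 mg/L.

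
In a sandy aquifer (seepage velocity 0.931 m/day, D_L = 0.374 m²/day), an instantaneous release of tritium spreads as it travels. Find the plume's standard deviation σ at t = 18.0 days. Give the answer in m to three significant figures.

Dispersive spreading gives a Gaussian with σ² = 2Dt; advection only shifts the center.
σ = √(2 × 0.374 × 18.0) = 3.67 m.

3.67 m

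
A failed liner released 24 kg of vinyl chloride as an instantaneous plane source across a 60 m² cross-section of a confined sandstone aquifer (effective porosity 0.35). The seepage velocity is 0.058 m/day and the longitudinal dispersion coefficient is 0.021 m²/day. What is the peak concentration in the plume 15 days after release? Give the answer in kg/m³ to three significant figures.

The peak of an instantaneous 1D plume sits at x = vt; there the Gaussian factor is 1 and C_max = M/(n_e·A·√(4πDt)), where n_e·A is the pore area the mass is dissolved in.
√(4πDt) = √(4π × 0.021 × 15) = 1.990 m, so C_max = 24/(0.35 × 60 × 1.990) = 0.574 kg/m³.

0.574 kg/m³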